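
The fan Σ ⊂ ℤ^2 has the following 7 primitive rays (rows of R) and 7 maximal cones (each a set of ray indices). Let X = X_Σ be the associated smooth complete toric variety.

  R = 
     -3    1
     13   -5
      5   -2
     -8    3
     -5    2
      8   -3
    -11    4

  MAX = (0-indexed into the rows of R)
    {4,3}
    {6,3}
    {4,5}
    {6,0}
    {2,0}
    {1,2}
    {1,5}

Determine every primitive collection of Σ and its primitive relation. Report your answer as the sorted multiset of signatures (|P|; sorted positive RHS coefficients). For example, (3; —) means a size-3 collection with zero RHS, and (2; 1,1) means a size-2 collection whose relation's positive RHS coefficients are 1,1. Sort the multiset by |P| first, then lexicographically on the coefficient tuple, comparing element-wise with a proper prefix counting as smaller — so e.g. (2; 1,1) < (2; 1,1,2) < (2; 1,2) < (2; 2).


Primitive collections (14):

  P = {2,4}:  v_{2} + v_{4} = 0  ⟹  sig = (2; —)
  P = {3,5}:  v_{3} + v_{5} = 0  ⟹  sig = (2; —)
  P = {0,3}:  v_{0} + v_{3} = v_{6}  ⟹  sig = (2; 1)
  P = {0,4}:  v_{0} + v_{4} = v_{3}  ⟹  sig = (2; 1)
  P = {0,5}:  v_{0} + v_{5} = v_{2}  ⟹  sig = (2; 1)
  P = {1,3}:  v_{1} + v_{3} = v_{2}  ⟹  sig = (2; 1)
  P = {1,4}:  v_{1} + v_{4} = v_{5}  ⟹  sig = (2; 1)
  P = {2,3}:  v_{2} + v_{3} = v_{0}  ⟹  sig = (2; 1)
  P = {2,5}:  v_{2} + v_{5} = v_{1}  ⟹  sig = (2; 1)
  P = {5,6}:  v_{5} + v_{6} = v_{0}  ⟹  sig = (2; 1)
  P = {1,6}:  v_{1} + v_{6} = v_{0} + v_{2}  ⟹  sig = (2; 1,1)
  P = {0,1}:  v_{0} + v_{1} = 2·v_{2}  ⟹  sig = (2; 2)
  P = {2,6}:  v_{2} + v_{6} = 2·v_{0}  ⟹  sig = (2; 2)
  P = {4,6}:  v_{4} + v_{6} = 2·v_{3}  ⟹  sig = (2; 2)

Signatures (|P|; sorted positive RHS coefficients), sorted:
    |P|=2: 14 collections, coeffs (), (), (1), (1), (1), (1), (1), (1), (1), (1), (1,1), (2), (2), (2)


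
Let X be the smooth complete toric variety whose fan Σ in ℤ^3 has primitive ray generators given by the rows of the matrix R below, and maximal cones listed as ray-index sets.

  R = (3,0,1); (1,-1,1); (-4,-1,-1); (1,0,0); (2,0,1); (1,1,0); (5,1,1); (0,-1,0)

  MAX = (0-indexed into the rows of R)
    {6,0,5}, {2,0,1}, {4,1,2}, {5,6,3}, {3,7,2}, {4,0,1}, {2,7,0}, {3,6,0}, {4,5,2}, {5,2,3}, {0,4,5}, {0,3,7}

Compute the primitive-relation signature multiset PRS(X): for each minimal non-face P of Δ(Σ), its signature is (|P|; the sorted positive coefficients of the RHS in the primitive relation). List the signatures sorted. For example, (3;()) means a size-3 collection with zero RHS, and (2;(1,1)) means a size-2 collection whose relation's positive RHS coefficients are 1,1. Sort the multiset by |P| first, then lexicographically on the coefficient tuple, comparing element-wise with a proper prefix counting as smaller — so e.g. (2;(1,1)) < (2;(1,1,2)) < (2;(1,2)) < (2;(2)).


The 14 primitive collections of Σ (r=8, n=3):

  P={1,5}:  v_{1} + v_{5} = v_{4}  ⇒ sig = (2;(1))
  P={2,6}:  v_{2} + v_{6} = v_{3}  ⇒ sig = (2;(1))
  P={3,4}:  v_{3} + v_{4} = v_{0}  ⇒ sig = (2;(1))
  P={5,7}:  v_{5} + v_{7} = v_{3}  ⇒ sig = (2;(1))
  P={1,3}:  v_{1} + v_{3} = 2·v_{0} + v_{2}  ⇒ sig = (2;(1,2))
  P={4,6}:  v_{4} + v_{6} = 2·v_{0} + v_{5}  ⇒ sig = (2;(1,2))
  P={4,7}:  v_{4} + v_{7} = 2·v_{0} + v_{2}  ⇒ sig = (2;(1,2))
  P={6,7}:  v_{6} + v_{7} = v_{0} + 2·v_{3}  ⇒ sig = (2;(1,2))
  P={1,6}:  v_{1} + v_{6} = 2·v_{0}  ⇒ sig = (2;(2))
  P={1,7}:  v_{1} + v_{7} = 3·v_{0} + 2·v_{2}  ⇒ sig = (2;(2,3))
  P={0,2,5}:  v_{0} + v_{2} + v_{5} = 0  ⇒ sig = (3;())
  P={0,2,3}:  v_{0} + v_{2} + v_{3} = v_{7}  ⇒ sig = (3;(1))
  P={0,2,4}:  v_{0} + v_{2} + v_{4} = v_{1}  ⇒ sig = (3;(1))
  P={0,3,5}:  v_{0} + v_{3} + v_{5} = v_{6}  ⇒ sig = (3;(1))

Hence PRS(X_Σ) =
    |P|=2: 10 collections, coeffs (1), (1), (1), (1), (1,2), (1,2), (1,2), (1,2), (2), (2,3)
    |P|=3: 4 collections, coeffs (), (1), (1), (1)


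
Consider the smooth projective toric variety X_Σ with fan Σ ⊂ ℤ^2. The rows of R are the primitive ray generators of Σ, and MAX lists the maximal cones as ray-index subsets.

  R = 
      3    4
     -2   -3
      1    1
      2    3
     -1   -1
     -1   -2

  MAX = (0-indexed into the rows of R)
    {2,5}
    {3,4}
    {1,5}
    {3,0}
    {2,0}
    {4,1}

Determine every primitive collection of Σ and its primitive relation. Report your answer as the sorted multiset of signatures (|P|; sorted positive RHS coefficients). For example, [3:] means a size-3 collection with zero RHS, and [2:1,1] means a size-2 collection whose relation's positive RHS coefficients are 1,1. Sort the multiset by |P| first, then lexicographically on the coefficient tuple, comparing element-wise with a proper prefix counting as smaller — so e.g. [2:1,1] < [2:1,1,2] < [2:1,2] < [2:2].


Minimal non-faces — 9 found among 6 rays, 6 max cones:

  • {1,3}:  v_{1} + v_{3} = 0  ⇒ sig = [2:]
  • {2,4}:  v_{2} + v_{4} = 0  ⇒ sig = [2:]
  • {0,1}:  v_{0} + v_{1} = v_{2}  ⇒ sig = [2:1]
  • {0,4}:  v_{0} + v_{4} = v_{3}  ⇒ sig = [2:1]
  • {1,2}:  v_{1} + v_{2} = v_{5}  ⇒ sig = [2:1]
  • {2,3}:  v_{2} + v_{3} = v_{0}  ⇒ sig = [2:1]
  • {3,5}:  v_{3} + v_{5} = v_{2}  ⇒ sig = [2:1]
  • {4,5}:  v_{4} + v_{5} = v_{1}  ⇒ sig = [2:1]
  • {0,5}:  v_{0} + v_{5} = 2·v_{2}  ⇒ sig = [2:2]

Signatures (|P|; sorted positive RHS coefficients), sorted:
{ [2:] ×2,  [2:1] ×6,  [2:2] }


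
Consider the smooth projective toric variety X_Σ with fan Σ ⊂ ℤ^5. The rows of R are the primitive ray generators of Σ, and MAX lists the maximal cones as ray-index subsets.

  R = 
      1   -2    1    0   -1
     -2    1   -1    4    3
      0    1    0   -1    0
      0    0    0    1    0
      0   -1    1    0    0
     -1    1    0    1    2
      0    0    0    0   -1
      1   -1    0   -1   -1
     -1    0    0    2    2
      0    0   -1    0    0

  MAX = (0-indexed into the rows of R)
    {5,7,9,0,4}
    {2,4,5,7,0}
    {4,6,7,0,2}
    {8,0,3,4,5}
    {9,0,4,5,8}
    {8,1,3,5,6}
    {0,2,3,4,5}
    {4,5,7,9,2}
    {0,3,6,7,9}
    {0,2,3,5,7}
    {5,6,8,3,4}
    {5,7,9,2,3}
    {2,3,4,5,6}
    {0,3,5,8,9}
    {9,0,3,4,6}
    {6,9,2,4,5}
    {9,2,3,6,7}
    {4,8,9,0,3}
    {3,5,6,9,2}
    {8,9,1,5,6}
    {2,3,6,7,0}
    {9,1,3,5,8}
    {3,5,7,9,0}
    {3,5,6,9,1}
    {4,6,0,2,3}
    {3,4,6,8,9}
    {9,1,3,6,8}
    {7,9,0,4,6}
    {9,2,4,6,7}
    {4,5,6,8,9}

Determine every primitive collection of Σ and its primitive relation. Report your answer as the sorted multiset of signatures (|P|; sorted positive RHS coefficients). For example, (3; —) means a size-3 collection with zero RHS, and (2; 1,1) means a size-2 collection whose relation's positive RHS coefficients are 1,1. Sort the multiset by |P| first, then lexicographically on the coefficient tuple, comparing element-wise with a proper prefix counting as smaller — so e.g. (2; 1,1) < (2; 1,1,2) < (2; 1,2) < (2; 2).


Minimal non-faces — 14 found among 10 rays, 30 max cones:

  {2,8}:  v_{2} + v_{8} = v_{5}  so sig = (2; 1)
  {1,7}:  v_{1} + v_{7} = v_{3} + v_{8} + v_{9}  so sig = (2; 1,1,1)
  {7,8}:  v_{7} + v_{8} = v_{0} + v_{5} + v_{9}  so sig = (2; 1,1,1)
  {0,1}:  v_{0} + v_{1} = 2·v_{3} + v_{4} + v_{8} + v_{9}  so sig = (2; 1,1,1,2)
  {1,2}:  v_{1} + v_{2} = v_{3} + 2·v_{5} + v_{6} + v_{9}  so sig = (2; 1,1,1,2)
  {1,4}:  v_{1} + v_{4} = v_{6} + 2·v_{8}  so sig = (2; 1,2)
  {5,6,7}:  v_{5} + v_{6} + v_{7} = 0  so sig = (3; —)
  {0,2,9}:  v_{0} + v_{2} + v_{9} = v_{7}  so sig = (3; 1)
  {3,4,7}:  v_{3} + v_{4} + v_{7} = v_{0}  so sig = (3; 1)
  {0,5,6}:  v_{0} + v_{5} + v_{6} = v_{3} + v_{4}  so sig = (3; 1,1)
  {0,6,8}:  v_{0} + v_{6} + v_{8} = 2·v_{3} + 2·v_{4} + v_{9}  so sig = (3; 1,2,2)
  {2,3,4,9}:  v_{2} + v_{3} + v_{4} + v_{9} = 0  so sig = (4; —)
  {3,4,5,9}:  v_{3} + v_{4} + v_{5} + v_{9} = v_{8}  so sig = (4; 1)
  {3,5,6,8,9}:  v_{3} + v_{5} + v_{6} + v_{8} + v_{9} = v_{1}  so sig = (5; 1)

Signatures (|P|; sorted positive RHS coefficients), sorted:
[(2; 1), (2; 1,1,1), (2; 1,1,1), (2; 1,1,1,2), (2; 1,1,1,2), (2; 1,2), (3; —), (3; 1), (3; 1), (3; 1,1), (3; 1,2,2), (4; —), (4; 1), (5; 1)]


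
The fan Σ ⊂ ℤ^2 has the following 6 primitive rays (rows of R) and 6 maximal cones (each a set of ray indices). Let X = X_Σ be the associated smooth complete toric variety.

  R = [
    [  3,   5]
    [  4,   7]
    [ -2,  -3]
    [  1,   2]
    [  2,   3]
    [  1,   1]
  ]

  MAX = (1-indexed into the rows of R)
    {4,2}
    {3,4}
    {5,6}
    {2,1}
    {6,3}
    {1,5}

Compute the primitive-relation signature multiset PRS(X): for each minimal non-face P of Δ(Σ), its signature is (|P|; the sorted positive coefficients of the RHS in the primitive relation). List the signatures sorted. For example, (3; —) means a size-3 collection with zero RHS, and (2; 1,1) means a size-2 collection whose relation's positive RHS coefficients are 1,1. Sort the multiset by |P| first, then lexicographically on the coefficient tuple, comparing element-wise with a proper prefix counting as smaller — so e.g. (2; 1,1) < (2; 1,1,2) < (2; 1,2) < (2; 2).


Σ has 9 primitive collections:

  P={3,5}:  v_{3} + v_{5} = 0 — sig = (2; —)
  P={1,3}:  v_{1} + v_{3} = v_{4} — sig = (2; 1)
  P={1,4}:  v_{1} + v_{4} = v_{2} — sig = (2; 1)
  P={4,5}:  v_{4} + v_{5} = v_{1} — sig = (2; 1)
  P={4,6}:  v_{4} + v_{6} = v_{5} — sig = (2; 1)
  P={2,6}:  v_{2} + v_{6} = v_{1} + v_{5} — sig = (2; 1,1)
  P={1,6}:  v_{1} + v_{6} = 2·v_{5} — sig = (2; 2)
  P={2,3}:  v_{2} + v_{3} = 2·v_{4} — sig = (2; 2)
  P={2,5}:  v_{2} + v_{5} = 2·v_{1} — sig = (2; 2)

Sorted signature multiset PRS(X):
{ (2; —),  (2; 1) ×4,  (2; 1,1),  (2; 2) ×3 }


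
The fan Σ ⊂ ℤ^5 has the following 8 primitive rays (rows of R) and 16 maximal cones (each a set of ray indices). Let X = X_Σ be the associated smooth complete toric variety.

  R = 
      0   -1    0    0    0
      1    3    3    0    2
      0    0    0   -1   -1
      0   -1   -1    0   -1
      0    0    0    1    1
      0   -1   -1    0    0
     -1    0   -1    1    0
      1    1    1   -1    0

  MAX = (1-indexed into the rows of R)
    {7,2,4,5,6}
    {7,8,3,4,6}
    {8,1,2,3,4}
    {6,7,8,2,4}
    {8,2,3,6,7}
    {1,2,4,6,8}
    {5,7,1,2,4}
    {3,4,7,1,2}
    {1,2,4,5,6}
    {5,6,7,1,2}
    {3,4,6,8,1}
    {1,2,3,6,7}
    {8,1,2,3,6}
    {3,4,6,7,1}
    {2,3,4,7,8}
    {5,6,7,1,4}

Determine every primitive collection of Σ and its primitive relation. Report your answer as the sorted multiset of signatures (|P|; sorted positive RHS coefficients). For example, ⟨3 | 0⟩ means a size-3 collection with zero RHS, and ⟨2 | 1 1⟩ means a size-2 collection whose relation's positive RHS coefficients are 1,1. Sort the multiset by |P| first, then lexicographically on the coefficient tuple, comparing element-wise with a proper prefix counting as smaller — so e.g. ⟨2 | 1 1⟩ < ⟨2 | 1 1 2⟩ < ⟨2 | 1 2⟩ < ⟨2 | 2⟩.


|primitive collections| = 5. Relations:

  P={3,5}:  v_{3} + v_{5} = 0  →  sig = ⟨2 | 0⟩
  P={5,8}:  v_{5} + v_{8} = v_{2} + v_{4} + v_{6}  →  sig = ⟨2 | 1 1 1⟩
  P={1,7,8}:  v_{1} + v_{7} + v_{8} = 0  →  sig = ⟨3 | 0⟩
  P={2,3,4,6}:  v_{2} + v_{3} + v_{4} + v_{6} = v_{8}  →  sig = ⟨4 | 1⟩
  P={1,2,4,6,7}:  v_{1} + v_{2} + v_{4} + v_{6} + v_{7} = v_{5}  →  sig = ⟨5 | 1⟩

so the primitive-relation signature multiset is
    |P|=2: 2 collections, coeffs (), (1,1,1)
    |P|=3: 1 collection, coeffs ()
    |P|=4: 1 collection, coeffs (1)
    |P|=5: 1 collection, coeffs (1)


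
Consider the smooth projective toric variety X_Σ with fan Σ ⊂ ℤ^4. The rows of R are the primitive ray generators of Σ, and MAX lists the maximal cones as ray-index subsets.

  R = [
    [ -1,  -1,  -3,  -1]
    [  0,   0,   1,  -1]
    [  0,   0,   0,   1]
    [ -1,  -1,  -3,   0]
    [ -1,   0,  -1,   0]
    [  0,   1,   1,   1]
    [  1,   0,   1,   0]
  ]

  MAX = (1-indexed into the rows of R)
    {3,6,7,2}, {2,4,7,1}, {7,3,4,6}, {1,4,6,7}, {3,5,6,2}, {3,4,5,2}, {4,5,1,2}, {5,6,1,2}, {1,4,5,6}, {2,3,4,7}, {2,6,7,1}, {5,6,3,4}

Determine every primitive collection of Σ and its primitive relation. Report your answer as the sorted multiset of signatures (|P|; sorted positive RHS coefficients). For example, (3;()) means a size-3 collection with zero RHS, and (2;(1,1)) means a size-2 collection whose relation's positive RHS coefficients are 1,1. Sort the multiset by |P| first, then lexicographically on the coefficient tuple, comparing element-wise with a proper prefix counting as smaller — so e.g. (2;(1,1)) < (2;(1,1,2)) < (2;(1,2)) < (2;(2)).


3 minimal non-faces of Δ(Σ) (on 7 rays):

  P = {5,7}:  v_{5} + v_{7} = 0 ; sig = (2;())
  P = {1,3}:  v_{1} + v_{3} = v_{4} ; sig = (2;(1))
  P = {2,4,6}:  v_{2} + v_{4} + v_{6} = v_{5} ; sig = (3;(1))

Hence PRS(X_Σ) =
    |P|=2: 2 collections, coeffs (), (1)
    |P|=3: 1 collection, coeffs (1)


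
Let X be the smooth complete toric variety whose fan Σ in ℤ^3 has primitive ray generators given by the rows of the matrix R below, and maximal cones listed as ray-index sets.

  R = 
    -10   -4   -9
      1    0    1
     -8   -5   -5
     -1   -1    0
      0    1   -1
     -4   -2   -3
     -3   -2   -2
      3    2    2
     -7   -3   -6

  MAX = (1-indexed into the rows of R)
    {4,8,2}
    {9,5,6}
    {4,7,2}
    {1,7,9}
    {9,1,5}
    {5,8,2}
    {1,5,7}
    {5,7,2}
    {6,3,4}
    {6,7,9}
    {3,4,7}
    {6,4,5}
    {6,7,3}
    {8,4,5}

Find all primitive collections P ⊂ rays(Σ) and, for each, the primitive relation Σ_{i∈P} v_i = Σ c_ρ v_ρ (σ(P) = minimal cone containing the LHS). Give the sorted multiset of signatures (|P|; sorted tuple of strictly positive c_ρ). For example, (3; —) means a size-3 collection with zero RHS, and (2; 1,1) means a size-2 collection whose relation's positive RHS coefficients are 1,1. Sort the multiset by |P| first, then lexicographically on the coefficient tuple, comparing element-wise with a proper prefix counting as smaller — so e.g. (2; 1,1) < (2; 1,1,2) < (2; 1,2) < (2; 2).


20 collections generate NE(X_Σ); each relation:

  {7,8}:  v_{7} + v_{8} = 0 ; sig = (2; —)
  {2,6}:  v_{2} + v_{6} = v_{7} ; sig = (2; 1)
  {1,4}:  v_{1} + v_{4} = v_{6} + v_{9} ; sig = (2; 1,1)
  {1,8}:  v_{1} + v_{8} = v_{5} + v_{9} ; sig = (2; 1,1)
  {3,8}:  v_{3} + v_{8} = v_{4} + v_{6} ; sig = (2; 1,1)
  {6,8}:  v_{6} + v_{8} = v_{4} + v_{5} ; sig = (2; 1,1)
  {8,9}:  v_{8} + v_{9} = v_{5} + v_{6} ; sig = (2; 1,1)
  {1,3}:  v_{1} + v_{3} = 2·v_{6} + v_{7} + v_{9} ; sig = (2; 1,1,2)
  {2,3}:  v_{2} + v_{3} = v_{4} + 2·v_{7} ; sig = (2; 1,2)
  {2,9}:  v_{2} + v_{9} = v_{5} + 2·v_{7} ; sig = (2; 1,2)
  {3,9}:  v_{3} + v_{9} = 3·v_{6} + v_{7} ; sig = (2; 1,3)
  {1,6}:  v_{1} + v_{6} = 2·v_{9} ; sig = (2; 2)
  {3,5}:  v_{3} + v_{5} = 2·v_{6} ; sig = (2; 2)
  {4,9}:  v_{4} + v_{9} = 2·v_{6} ; sig = (2; 2)
  {1,2}:  v_{1} + v_{2} = 2·v_{5} + 3·v_{7} ; sig = (2; 2,3)
  {2,4,5}:  v_{2} + v_{4} + v_{5} = 0 ; sig = (3; —)
  {4,5,7}:  v_{4} + v_{5} + v_{7} = v_{6} ; sig = (3; 1)
  {4,6,7}:  v_{4} + v_{6} + v_{7} = v_{3} ; sig = (3; 1)
  {5,6,7}:  v_{5} + v_{6} + v_{7} = v_{9} ; sig = (3; 1)
  {5,7,9}:  v_{5} + v_{7} + v_{9} = v_{1} ; sig = (3; 1)

Hence PRS(X_Σ) =
[(2; —), (2; 1), (2; 1,1), (2; 1,1), (2; 1,1), (2; 1,1), (2; 1,1), (2; 1,1,2), (2; 1,2), (2; 1,2), (2; 1,3), (2; 2), (2; 2), (2; 2), (2; 2,3), (3; —), (3; 1), (3; 1), (3; 1), (3; 1)]


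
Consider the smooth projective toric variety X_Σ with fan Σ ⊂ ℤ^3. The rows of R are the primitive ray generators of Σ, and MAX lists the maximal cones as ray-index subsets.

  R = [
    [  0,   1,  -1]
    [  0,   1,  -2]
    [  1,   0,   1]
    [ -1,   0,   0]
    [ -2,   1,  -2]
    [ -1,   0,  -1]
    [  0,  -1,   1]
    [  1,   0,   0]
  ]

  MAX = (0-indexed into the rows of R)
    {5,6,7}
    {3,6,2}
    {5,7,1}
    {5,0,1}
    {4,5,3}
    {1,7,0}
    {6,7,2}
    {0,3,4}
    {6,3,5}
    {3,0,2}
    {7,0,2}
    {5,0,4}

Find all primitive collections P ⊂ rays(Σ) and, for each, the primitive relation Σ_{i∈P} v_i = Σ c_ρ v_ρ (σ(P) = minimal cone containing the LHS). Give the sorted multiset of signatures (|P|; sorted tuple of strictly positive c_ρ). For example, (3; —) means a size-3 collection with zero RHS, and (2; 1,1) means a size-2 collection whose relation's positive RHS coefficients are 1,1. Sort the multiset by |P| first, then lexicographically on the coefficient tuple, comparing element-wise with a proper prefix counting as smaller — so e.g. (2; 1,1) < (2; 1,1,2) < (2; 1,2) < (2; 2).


|primitive collections| = 12. Relations:

  P={0,6}:  v_{0} + v_{6} = 0 ; sig = (2; —)
  P={2,5}:  v_{2} + v_{5} = 0 ; sig = (2; —)
  P={3,7}:  v_{3} + v_{7} = 0 ; sig = (2; —)
  P={1,2}:  v_{1} + v_{2} = v_{0} + v_{7} ; sig = (2; 1,1)
  P={1,3}:  v_{1} + v_{3} = v_{0} + v_{5} ; sig = (2; 1,1)
  P={1,6}:  v_{1} + v_{6} = v_{5} + v_{7} ; sig = (2; 1,1)
  P={2,4}:  v_{2} + v_{4} = v_{0} + v_{3} ; sig = (2; 1,1)
  P={4,6}:  v_{4} + v_{6} = v_{3} + v_{5} ; sig = (2; 1,1)
  P={4,7}:  v_{4} + v_{7} = v_{0} + v_{5} ; sig = (2; 1,1)
  P={1,4}:  v_{1} + v_{4} = 2·v_{0} + 2·v_{5} ; sig = (2; 2,2)
  P={0,3,5}:  v_{0} + v_{3} + v_{5} = v_{4} ; sig = (3; 1)
  P={0,5,7}:  v_{0} + v_{5} + v_{7} = v_{1} ; sig = (3; 1)

Signatures (|P|; sorted positive RHS coefficients), sorted:
{ (2; —) ×3,  (2; 1,1) ×6,  (2; 2,2),  (3; 1) ×2 }


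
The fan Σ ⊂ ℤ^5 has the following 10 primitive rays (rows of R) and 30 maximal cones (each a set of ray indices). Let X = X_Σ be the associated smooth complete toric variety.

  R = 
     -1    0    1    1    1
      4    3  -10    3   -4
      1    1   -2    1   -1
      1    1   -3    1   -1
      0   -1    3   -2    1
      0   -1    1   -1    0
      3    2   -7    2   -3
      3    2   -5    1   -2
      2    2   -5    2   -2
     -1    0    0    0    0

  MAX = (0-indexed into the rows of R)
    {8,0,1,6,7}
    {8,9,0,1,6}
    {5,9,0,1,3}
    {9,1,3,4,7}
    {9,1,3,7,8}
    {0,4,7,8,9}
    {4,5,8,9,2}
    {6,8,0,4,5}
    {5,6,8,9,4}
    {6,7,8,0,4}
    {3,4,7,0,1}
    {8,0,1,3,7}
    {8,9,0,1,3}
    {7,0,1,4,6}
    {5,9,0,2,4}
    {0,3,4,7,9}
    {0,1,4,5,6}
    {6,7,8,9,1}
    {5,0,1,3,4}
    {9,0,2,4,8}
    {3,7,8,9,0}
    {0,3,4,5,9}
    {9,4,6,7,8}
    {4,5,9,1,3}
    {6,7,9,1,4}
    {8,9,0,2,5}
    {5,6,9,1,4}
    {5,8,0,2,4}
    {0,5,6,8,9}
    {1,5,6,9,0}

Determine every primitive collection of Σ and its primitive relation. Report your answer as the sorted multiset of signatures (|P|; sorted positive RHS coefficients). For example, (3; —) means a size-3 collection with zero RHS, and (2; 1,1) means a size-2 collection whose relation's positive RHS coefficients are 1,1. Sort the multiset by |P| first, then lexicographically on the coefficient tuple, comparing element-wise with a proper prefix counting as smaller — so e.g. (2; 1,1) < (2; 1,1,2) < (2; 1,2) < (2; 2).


15 minimal non-faces of Δ(Σ) (on 10 rays):

  {2,3}:  v_{2} + v_{3} = v_{8} — sig = (2; 1)
  {3,6}:  v_{3} + v_{6} = v_{1} — sig = (2; 1)
  {1,2}:  v_{1} + v_{2} = v_{6} + v_{8} — sig = (2; 1,1)
  {5,7}:  v_{5} + v_{7} = v_{4} + v_{6} — sig = (2; 1,1)
  {2,6}:  v_{2} + v_{6} = v_{5} + 2·v_{8} — sig = (2; 1,2)
  {2,7}:  v_{2} + v_{7} = v_{4} + 2·v_{8} — sig = (2; 1,2)
  {3,4,8}:  v_{3} + v_{4} + v_{8} = v_{7} — sig = (3; 1)
  {3,5,8}:  v_{3} + v_{5} + v_{8} = v_{6} — sig = (3; 1)
  {1,4,8}:  v_{1} + v_{4} + v_{8} = v_{6} + v_{7} — sig = (3; 1,1)
  {1,5,8}:  v_{1} + v_{5} + v_{8} = 2·v_{6} — sig = (3; 2)
  {0,4,6,9}:  v_{0} + v_{4} + v_{6} + v_{9} = v_{3} — sig = (4; 1)
  {0,6,7,9}:  v_{0} + v_{6} + v_{7} + v_{9} = 2·v_{3} + v_{8} — sig = (4; 1,2)
  {0,1,7,9}:  v_{0} + v_{1} + v_{7} + v_{9} = 3·v_{3} + v_{8} — sig = (4; 1,3)
  {0,1,4,9}:  v_{0} + v_{1} + v_{4} + v_{9} = 2·v_{3} — sig = (4; 2)
  {0,4,5,8,9}:  v_{0} + v_{4} + v_{5} + v_{8} + v_{9} = 0 — sig = (5; —)

Hence PRS(X_Σ) =
    |P|=2: 6 collections, coeffs (1), (1), (1,1), (1,1), (1,2), (1,2)
    |P|=3: 4 collections, coeffs (1), (1), (1,1), (2)
    |P|=4: 4 collections, coeffs (1), (1,2), (1,3), (2)
    |P|=5: 1 collection, coeffs ()


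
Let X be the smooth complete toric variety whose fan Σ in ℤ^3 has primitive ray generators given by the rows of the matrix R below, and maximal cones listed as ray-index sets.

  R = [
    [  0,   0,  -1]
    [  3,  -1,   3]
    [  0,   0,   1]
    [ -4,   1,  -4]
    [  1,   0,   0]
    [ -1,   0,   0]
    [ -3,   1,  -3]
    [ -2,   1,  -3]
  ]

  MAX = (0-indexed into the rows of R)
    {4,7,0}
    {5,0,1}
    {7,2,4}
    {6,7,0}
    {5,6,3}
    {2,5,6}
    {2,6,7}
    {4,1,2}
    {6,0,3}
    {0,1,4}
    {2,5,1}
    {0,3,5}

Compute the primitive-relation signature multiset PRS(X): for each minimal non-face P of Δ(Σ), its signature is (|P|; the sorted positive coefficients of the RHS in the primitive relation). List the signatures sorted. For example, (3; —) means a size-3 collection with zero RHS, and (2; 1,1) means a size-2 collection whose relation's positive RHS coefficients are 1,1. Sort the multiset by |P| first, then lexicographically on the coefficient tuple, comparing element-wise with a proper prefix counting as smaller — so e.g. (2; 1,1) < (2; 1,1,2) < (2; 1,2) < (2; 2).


11 minimal non-faces of Δ(Σ) (on 8 rays):

  P={0,2}:  v_{0} + v_{2} = 0  so sig = (2; —)
  P={1,6}:  v_{1} + v_{6} = 0  so sig = (2; —)
  P={4,5}:  v_{4} + v_{5} = 0  so sig = (2; —)
  P={1,7}:  v_{1} + v_{7} = v_{4}  so sig = (2; 1)
  P={4,6}:  v_{4} + v_{6} = v_{7}  so sig = (2; 1)
  P={5,7}:  v_{5} + v_{7} = v_{6}  so sig = (2; 1)
  P={1,3}:  v_{1} + v_{3} = v_{0} + v_{5}  so sig = (2; 1,1)
  P={2,3}:  v_{2} + v_{3} = v_{5} + v_{6}  so sig = (2; 1,1)
  P={3,4}:  v_{3} + v_{4} = v_{0} + v_{6}  so sig = (2; 1,1)
  P={3,7}:  v_{3} + v_{7} = v_{0} + 2·v_{6}  so sig = (2; 1,2)
  P={0,5,6}:  v_{0} + v_{5} + v_{6} = v_{3}  so sig = (3; 1)

Hence PRS(X_Σ) =
    (2; —)
    (2; —)
    (2; —)
    (2; 1)
    (2; 1)
    (2; 1)
    (2; 1,1)
    (2; 1,1)
    (2; 1,1)
    (2; 1,2)
    (3; 1)


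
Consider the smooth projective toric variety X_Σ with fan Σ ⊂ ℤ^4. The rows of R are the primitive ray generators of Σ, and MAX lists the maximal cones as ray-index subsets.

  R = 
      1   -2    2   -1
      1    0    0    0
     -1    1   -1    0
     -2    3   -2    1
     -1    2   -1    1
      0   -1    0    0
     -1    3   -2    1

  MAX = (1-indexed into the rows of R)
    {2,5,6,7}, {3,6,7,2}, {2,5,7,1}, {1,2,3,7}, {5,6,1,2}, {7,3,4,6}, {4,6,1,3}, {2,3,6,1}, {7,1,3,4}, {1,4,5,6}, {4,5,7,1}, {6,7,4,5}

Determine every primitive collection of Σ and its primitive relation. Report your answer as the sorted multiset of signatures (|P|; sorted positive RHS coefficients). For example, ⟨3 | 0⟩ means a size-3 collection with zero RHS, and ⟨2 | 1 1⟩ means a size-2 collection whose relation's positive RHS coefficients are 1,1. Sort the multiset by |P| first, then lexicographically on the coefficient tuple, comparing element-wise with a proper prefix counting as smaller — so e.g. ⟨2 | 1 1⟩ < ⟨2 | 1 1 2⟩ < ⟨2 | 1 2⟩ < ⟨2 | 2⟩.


Primitive collections (3):

  • {2,4}:  v_{2} + v_{4} = v_{7}  ⇒ sig = ⟨2 | 1⟩
  • {3,5}:  v_{3} + v_{5} = v_{4}  ⇒ sig = ⟨2 | 1⟩
  • {1,6,7}:  v_{1} + v_{6} + v_{7} = 0  ⇒ sig = ⟨3 | 0⟩

so the primitive-relation signature multiset is
[⟨2 | 1⟩, ⟨2 | 1⟩, ⟨3 | 0⟩]


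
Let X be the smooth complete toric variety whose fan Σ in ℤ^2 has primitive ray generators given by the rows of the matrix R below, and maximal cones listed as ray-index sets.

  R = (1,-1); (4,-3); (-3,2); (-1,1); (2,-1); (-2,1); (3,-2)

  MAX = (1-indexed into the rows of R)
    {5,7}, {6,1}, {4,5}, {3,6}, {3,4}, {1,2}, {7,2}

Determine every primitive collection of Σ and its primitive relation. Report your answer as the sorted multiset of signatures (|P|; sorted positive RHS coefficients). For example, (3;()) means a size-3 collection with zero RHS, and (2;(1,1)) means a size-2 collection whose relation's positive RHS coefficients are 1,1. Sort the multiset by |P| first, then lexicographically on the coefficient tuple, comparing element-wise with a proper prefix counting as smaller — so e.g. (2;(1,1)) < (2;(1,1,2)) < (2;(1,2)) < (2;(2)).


14 collections generate NE(X_Σ); each relation:

  P={1,4}:  v_{1} + v_{4} = 0  so sig = (2;())
  P={3,7}:  v_{3} + v_{7} = 0  so sig = (2;())
  P={5,6}:  v_{5} + v_{6} = 0  so sig = (2;())
  P={1,3}:  v_{1} + v_{3} = v_{6}  so sig = (2;(1))
  P={1,5}:  v_{1} + v_{5} = v_{7}  so sig = (2;(1))
  P={1,7}:  v_{1} + v_{7} = v_{2}  so sig = (2;(1))
  P={2,3}:  v_{2} + v_{3} = v_{1}  so sig = (2;(1))
  P={2,4}:  v_{2} + v_{4} = v_{7}  so sig = (2;(1))
  P={3,5}:  v_{3} + v_{5} = v_{4}  so sig = (2;(1))
  P={4,6}:  v_{4} + v_{6} = v_{3}  so sig = (2;(1))
  P={4,7}:  v_{4} + v_{7} = v_{5}  so sig = (2;(1))
  P={6,7}:  v_{6} + v_{7} = v_{1}  so sig = (2;(1))
  P={2,5}:  v_{2} + v_{5} = 2·v_{7}  so sig = (2;(2))
  P={2,6}:  v_{2} + v_{6} = 2·v_{1}  so sig = (2;(2))

so the primitive-relation signature multiset is
    (2;())
    (2;())
    (2;())
    (2;(1))
    (2;(1))
    (2;(1))
    (2;(1))
    (2;(1))
    (2;(1))
    (2;(1))
    (2;(1))
    (2;(1))
    (2;(2))
    (2;(2))


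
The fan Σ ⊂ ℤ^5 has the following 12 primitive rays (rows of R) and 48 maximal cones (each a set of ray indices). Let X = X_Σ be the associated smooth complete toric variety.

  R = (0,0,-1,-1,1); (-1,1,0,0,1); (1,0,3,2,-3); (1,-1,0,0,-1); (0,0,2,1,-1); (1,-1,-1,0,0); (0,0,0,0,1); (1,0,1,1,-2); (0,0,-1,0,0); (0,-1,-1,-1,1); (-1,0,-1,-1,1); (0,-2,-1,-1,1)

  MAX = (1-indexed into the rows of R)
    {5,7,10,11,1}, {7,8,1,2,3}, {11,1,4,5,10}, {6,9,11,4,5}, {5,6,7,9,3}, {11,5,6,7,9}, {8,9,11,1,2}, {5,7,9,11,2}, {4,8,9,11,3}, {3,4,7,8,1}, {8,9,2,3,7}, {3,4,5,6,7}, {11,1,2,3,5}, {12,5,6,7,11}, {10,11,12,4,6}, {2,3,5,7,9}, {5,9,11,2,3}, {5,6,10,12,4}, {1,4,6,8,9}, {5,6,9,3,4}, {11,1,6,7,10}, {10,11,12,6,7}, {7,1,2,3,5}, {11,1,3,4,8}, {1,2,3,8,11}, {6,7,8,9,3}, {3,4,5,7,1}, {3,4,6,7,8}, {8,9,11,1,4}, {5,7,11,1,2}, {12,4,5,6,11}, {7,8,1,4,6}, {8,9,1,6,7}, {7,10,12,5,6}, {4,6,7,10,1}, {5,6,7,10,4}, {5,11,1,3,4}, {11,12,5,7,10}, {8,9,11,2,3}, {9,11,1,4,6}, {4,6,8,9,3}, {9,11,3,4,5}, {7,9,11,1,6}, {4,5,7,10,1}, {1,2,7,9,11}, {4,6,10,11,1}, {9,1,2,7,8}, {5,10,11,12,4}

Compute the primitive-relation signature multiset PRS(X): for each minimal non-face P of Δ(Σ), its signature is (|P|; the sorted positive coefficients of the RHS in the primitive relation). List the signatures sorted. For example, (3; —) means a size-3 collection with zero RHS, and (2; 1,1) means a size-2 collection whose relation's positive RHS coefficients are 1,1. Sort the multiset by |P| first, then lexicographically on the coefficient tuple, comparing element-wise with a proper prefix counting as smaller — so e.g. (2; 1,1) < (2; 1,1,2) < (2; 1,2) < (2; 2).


Σ has 24 primitive collections:

  • {2,4}:  v_{2} + v_{4} = 0  →  sig = (2; —)
  • {5,8}:  v_{5} + v_{8} = v_{3}  →  sig = (2; 1)
  • {8,10}:  v_{8} + v_{10} = v_{4}  →  sig = (2; 1)
  • {2,6}:  v_{2} + v_{6} = v_{7} + v_{9}  →  sig = (2; 1,1)
  • {2,10}:  v_{2} + v_{10} = v_{7} + v_{11}  →  sig = (2; 1,1)
  • {3,10}:  v_{3} + v_{10} = v_{4} + v_{5}  →  sig = (2; 1,1)
  • {9,10}:  v_{9} + v_{10} = v_{6} + v_{11}  →  sig = (2; 1,1)
  • {8,12}:  v_{8} + v_{12} = v_{4} + v_{5} + v_{6} + v_{11}  →  sig = (2; 1,1,1,1)
  • {2,12}:  v_{2} + v_{12} = v_{5} + v_{6} + v_{7} + 2·v_{11}  →  sig = (2; 1,1,1,2)
  • {3,12}:  v_{3} + v_{12} = v_{4} + 2·v_{5} + v_{6} + v_{11}  →  sig = (2; 1,1,1,2)
  • {9,12}:  v_{9} + v_{12} = v_{5} + 2·v_{6} + 2·v_{11}  →  sig = (2; 1,2,2)
  • {1,12}:  v_{1} + v_{12} = 2·v_{10}  →  sig = (2; 2)
  • {1,5,9}:  v_{1} + v_{5} + v_{9} = 0  →  sig = (3; —)
  • {7,8,11}:  v_{7} + v_{8} + v_{11} = 0  →  sig = (3; —)
  • {1,3,9}:  v_{1} + v_{3} + v_{9} = v_{8}  →  sig = (3; 1)
  • {3,7,11}:  v_{3} + v_{7} + v_{11} = v_{5}  →  sig = (3; 1)
  • {4,7,9}:  v_{4} + v_{7} + v_{9} = v_{6}  →  sig = (3; 1)
  • {4,7,11}:  v_{4} + v_{7} + v_{11} = v_{10}  →  sig = (3; 1)
  • {1,5,6}:  v_{1} + v_{5} + v_{6} = v_{4} + v_{7}  →  sig = (3; 1,1)
  • {6,8,11}:  v_{6} + v_{8} + v_{11} = v_{4} + v_{9}  →  sig = (3; 1,1)
  • {1,3,6}:  v_{1} + v_{3} + v_{6} = v_{4} + v_{7} + v_{8}  →  sig = (3; 1,1,1)
  • {3,6,11}:  v_{3} + v_{6} + v_{11} = v_{4} + v_{5} + v_{9}  →  sig = (3; 1,1,1)
  • {4,7,12}:  v_{4} + v_{7} + v_{12} = v_{5} + v_{6} + 2·v_{10}  →  sig = (3; 1,1,2)
  • {5,6,10,11}:  v_{5} + v_{6} + v_{10} + v_{11} = v_{12}  →  sig = (4; 1)

Hence PRS(X_Σ) =
    (2; —)
    (2; 1)
    (2; 1)
    (2; 1,1)
    (2; 1,1)
    (2; 1,1)
    (2; 1,1)
    (2; 1,1,1,1)
    (2; 1,1,1,2)
    (2; 1,1,1,2)
    (2; 1,2,2)
    (2; 2)
    (3; —)
    (3; —)
    (3; 1)
    (3; 1)
    (3; 1)
    (3; 1)
    (3; 1,1)
    (3; 1,1)
    (3; 1,1,1)
    (3; 1,1,1)
    (3; 1,1,2)
    (4; 1)


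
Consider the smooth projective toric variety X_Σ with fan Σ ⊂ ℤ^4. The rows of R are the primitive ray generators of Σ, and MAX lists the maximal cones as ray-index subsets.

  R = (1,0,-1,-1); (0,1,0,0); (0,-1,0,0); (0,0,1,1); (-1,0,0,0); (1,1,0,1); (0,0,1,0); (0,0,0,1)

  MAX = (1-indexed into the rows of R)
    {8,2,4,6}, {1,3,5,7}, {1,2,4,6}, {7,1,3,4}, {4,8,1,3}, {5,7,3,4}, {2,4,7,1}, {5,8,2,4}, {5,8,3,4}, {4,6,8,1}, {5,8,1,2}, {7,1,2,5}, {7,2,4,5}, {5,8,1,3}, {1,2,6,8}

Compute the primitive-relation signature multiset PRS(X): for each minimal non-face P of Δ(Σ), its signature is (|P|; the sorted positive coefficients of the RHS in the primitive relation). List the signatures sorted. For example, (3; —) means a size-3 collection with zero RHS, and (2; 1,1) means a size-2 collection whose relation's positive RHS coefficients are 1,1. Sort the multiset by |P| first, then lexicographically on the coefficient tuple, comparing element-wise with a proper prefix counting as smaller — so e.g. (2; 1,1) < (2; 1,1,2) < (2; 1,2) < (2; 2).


7 minimal non-faces of Δ(Σ) (on 8 rays):

  P = {2,3}:  v_{2} + v_{3} = 0  ⟹  sig = (2; —)
  P = {7,8}:  v_{7} + v_{8} = v_{4}  ⟹  sig = (2; 1)
  P = {5,6}:  v_{5} + v_{6} = v_{2} + v_{8}  ⟹  sig = (2; 1,1)
  P = {3,6}:  v_{3} + v_{6} = v_{1} + v_{4} + v_{8}  ⟹  sig = (2; 1,1,1)
  P = {6,7}:  v_{6} + v_{7} = v_{1} + v_{2} + 2·v_{4}  ⟹  sig = (2; 1,1,2)
  P = {1,4,5}:  v_{1} + v_{4} + v_{5} = 0  ⟹  sig = (3; —)
  P = {1,2,4,8}:  v_{1} + v_{2} + v_{4} + v_{8} = v_{6}  ⟹  sig = (4; 1)

Hence PRS(X_Σ) =
[(2; —), (2; 1), (2; 1,1), (2; 1,1,1), (2; 1,1,2), (3; —), (4; 1)]


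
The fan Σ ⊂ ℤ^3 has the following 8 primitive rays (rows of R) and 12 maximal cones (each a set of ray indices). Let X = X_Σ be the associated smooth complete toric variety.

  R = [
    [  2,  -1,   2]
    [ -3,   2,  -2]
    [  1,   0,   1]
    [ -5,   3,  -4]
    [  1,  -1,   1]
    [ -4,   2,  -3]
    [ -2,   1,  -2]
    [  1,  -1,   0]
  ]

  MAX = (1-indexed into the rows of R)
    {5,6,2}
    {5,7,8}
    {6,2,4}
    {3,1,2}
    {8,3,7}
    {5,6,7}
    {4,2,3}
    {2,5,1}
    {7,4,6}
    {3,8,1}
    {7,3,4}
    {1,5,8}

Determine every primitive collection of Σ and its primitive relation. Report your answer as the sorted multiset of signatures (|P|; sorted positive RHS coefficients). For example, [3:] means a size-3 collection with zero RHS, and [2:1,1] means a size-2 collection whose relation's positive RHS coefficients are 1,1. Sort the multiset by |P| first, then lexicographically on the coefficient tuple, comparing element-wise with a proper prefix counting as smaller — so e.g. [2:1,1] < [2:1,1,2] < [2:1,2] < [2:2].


|primitive collections| = 10. Relations:

  • {1,7}:  v_{1} + v_{7} = 0  so sig = [2:]
  • {1,4}:  v_{1} + v_{4} = v_{2}  so sig = [2:1]
  • {2,7}:  v_{2} + v_{7} = v_{4}  so sig = [2:1]
  • {2,8}:  v_{2} + v_{8} = v_{7}  so sig = [2:1]
  • {3,5}:  v_{3} + v_{5} = v_{1}  so sig = [2:1]
  • {3,6}:  v_{3} + v_{6} = v_{2}  so sig = [2:1]
  • {4,5}:  v_{4} + v_{5} = v_{6}  so sig = [2:1]
  • {1,6}:  v_{1} + v_{6} = v_{2} + v_{5}  so sig = [2:1,1]
  • {6,8}:  v_{6} + v_{8} = v_{5} + 2·v_{7}  so sig = [2:1,2]
  • {4,8}:  v_{4} + v_{8} = 2·v_{7}  so sig = [2:2]

Sorted signature multiset PRS(X):
    [2:]
    [2:1]
    [2:1]
    [2:1]
    [2:1]
    [2:1]
    [2:1]
    [2:1,1]
    [2:1,2]
    [2:2]


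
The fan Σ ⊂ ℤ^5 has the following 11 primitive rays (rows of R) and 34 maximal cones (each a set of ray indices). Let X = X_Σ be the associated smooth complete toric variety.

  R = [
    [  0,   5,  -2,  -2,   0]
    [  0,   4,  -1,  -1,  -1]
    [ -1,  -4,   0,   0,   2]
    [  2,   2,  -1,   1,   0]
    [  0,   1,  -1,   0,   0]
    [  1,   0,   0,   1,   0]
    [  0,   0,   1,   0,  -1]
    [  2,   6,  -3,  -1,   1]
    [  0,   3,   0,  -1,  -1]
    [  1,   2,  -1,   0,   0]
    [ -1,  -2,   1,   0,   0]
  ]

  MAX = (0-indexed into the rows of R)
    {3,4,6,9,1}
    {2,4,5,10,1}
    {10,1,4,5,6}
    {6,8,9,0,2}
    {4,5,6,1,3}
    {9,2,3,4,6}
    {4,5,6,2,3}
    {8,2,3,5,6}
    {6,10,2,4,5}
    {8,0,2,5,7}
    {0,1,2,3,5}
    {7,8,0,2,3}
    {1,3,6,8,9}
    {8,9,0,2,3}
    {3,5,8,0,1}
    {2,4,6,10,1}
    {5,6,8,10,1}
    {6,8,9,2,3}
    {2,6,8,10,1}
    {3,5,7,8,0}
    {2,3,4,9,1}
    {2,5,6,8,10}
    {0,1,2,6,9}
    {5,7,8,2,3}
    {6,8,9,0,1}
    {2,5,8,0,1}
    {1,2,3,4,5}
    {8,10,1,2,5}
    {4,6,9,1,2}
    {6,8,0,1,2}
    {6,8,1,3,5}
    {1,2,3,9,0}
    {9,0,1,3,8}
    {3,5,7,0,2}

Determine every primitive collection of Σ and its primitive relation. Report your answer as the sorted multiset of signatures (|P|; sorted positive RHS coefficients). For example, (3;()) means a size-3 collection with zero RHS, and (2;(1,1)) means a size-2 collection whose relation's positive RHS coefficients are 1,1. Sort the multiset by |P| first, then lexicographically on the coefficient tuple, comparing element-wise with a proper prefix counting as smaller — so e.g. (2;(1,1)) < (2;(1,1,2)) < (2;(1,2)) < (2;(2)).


|primitive collections| = 18. Relations:

  P={9,10}:  v_{9} + v_{10} = 0 — sig = (2;())
  P={3,10}:  v_{3} + v_{10} = v_{5} — sig = (2;(1))
  P={4,8}:  v_{4} + v_{8} = v_{1} — sig = (2;(1))
  P={5,9}:  v_{5} + v_{9} = v_{3} — sig = (2;(1))
  P={0,10}:  v_{0} + v_{10} = v_{1} + v_{2} + v_{8} — sig = (2;(1,1,1))
  P={4,7}:  v_{4} + v_{7} = v_{0} + v_{1} + v_{2} + v_{3} + v_{5} — sig = (2;(1,1,1,1,1))
  P={6,7}:  v_{6} + v_{7} = v_{2} + v_{3} + 2·v_{8} + v_{9} — sig = (2;(1,1,1,2))
  P={7,9}:  v_{7} + v_{9} = v_{0} + v_{2} + 2·v_{3} + v_{8} — sig = (2;(1,1,1,2))
  P={7,10}:  v_{7} + v_{10} = v_{0} + v_{2} + 2·v_{5} + v_{8} — sig = (2;(1,1,1,2))
  P={0,4}:  v_{0} + v_{4} = 2·v_{1} + v_{2} + v_{9} — sig = (2;(1,1,2))
  P={1,7}:  v_{1} + v_{7} = 2·v_{0} + 2·v_{5} — sig = (2;(2,2))
  P={0,5,6}:  v_{0} + v_{5} + v_{6} = v_{8} + v_{9} — sig = (3;(1,1))
  P={0,3,6}:  v_{0} + v_{3} + v_{6} = v_{8} + 2·v_{9} — sig = (3;(1,2))
  P={1,2,5,6}:  v_{1} + v_{2} + v_{5} + v_{6} = 0 — sig = (4;())
  P={1,2,3,6}:  v_{1} + v_{2} + v_{3} + v_{6} = v_{9} — sig = (4;(1))
  P={1,2,8,9}:  v_{1} + v_{2} + v_{8} + v_{9} = v_{0} — sig = (4;(1))
  P={1,2,3,8}:  v_{1} + v_{2} + v_{3} + v_{8} = v_{0} + v_{5} — sig = (4;(1,1))
  P={0,2,3,5,8}:  v_{0} + v_{2} + v_{3} + v_{5} + v_{8} = v_{7} — sig = (5;(1))

Signatures (|P|; sorted positive RHS coefficients), sorted:
    |P|=2: 11 collections, coeffs (), (1), (1), (1), (1,1,1), (1,1,1,1,1), (1,1,1,2), (1,1,1,2), (1,1,1,2), (1,1,2), (2,2)
    |P|=3: 2 collections, coeffs (1,1), (1,2)
    |P|=4: 4 collections, coeffs (), (1), (1), (1,1)
    |P|=5: 1 collection, coeffs (1)


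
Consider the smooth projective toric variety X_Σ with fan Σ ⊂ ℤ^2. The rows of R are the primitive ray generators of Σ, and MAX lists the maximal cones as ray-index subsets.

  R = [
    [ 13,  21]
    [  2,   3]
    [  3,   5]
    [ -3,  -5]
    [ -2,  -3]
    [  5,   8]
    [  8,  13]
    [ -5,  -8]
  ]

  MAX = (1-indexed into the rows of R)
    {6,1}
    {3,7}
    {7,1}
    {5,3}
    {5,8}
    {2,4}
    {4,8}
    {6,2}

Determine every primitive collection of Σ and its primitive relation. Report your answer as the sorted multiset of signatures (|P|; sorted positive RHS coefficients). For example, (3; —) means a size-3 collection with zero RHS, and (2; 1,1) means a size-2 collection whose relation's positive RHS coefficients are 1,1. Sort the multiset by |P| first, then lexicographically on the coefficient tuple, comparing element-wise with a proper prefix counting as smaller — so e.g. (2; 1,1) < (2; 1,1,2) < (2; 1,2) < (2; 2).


Σ has 20 primitive collections:

  P={2,5}:  v_{2} + v_{5} = 0 — sig = (2; —)
  P={3,4}:  v_{3} + v_{4} = 0 — sig = (2; —)
  P={6,8}:  v_{6} + v_{8} = 0 — sig = (2; —)
  P={1,8}:  v_{1} + v_{8} = v_{7} — sig = (2; 1)
  P={2,3}:  v_{2} + v_{3} = v_{6} — sig = (2; 1)
  P={2,8}:  v_{2} + v_{8} = v_{4} — sig = (2; 1)
  P={3,6}:  v_{3} + v_{6} = v_{7} — sig = (2; 1)
  P={3,8}:  v_{3} + v_{8} = v_{5} — sig = (2; 1)
  P={4,5}:  v_{4} + v_{5} = v_{8} — sig = (2; 1)
  P={4,6}:  v_{4} + v_{6} = v_{2} — sig = (2; 1)
  P={4,7}:  v_{4} + v_{7} = v_{6} — sig = (2; 1)
  P={5,6}:  v_{5} + v_{6} = v_{3} — sig = (2; 1)
  P={6,7}:  v_{6} + v_{7} = v_{1} — sig = (2; 1)
  P={7,8}:  v_{7} + v_{8} = v_{3} — sig = (2; 1)
  P={1,5}:  v_{1} + v_{5} = v_{3} + v_{7} — sig = (2; 1,1)
  P={1,3}:  v_{1} + v_{3} = 2·v_{7} — sig = (2; 2)
  P={1,4}:  v_{1} + v_{4} = 2·v_{6} — sig = (2; 2)
  P={2,7}:  v_{2} + v_{7} = 2·v_{6} — sig = (2; 2)
  P={5,7}:  v_{5} + v_{7} = 2·v_{3} — sig = (2; 2)
  P={1,2}:  v_{1} + v_{2} = 3·v_{6} — sig = (2; 3)

Signatures (|P|; sorted positive RHS coefficients), sorted:
    (2; —)
    (2; —)
    (2; —)
    (2; 1)
    (2; 1)
    (2; 1)
    (2; 1)
    (2; 1)
    (2; 1)
    (2; 1)
    (2; 1)
    (2; 1)
    (2; 1)
    (2; 1)
    (2; 1,1)
    (2; 2)
    (2; 2)
    (2; 2)
    (2; 2)
    (2; 3)


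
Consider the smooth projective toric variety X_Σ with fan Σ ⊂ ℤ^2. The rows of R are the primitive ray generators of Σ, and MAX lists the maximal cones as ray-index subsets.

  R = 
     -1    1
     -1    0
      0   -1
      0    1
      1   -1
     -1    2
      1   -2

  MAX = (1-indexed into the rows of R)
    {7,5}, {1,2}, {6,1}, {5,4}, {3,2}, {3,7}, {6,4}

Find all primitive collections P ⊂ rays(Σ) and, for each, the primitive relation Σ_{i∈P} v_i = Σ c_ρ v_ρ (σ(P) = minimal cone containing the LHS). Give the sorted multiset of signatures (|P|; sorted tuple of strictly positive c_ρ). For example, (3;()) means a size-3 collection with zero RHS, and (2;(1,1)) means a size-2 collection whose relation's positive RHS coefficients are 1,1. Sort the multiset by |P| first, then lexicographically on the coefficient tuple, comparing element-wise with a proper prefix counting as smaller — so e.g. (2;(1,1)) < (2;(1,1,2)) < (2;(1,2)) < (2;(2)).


14 collections generate NE(X_Σ); each relation:

  • {1,5}:  v_{1} + v_{5} = 0 — sig = (2;())
  • {3,4}:  v_{3} + v_{4} = 0 — sig = (2;())
  • {6,7}:  v_{6} + v_{7} = 0 — sig = (2;())
  • {1,3}:  v_{1} + v_{3} = v_{2} — sig = (2;(1))
  • {1,4}:  v_{1} + v_{4} = v_{6} — sig = (2;(1))
  • {1,7}:  v_{1} + v_{7} = v_{3} — sig = (2;(1))
  • {2,4}:  v_{2} + v_{4} = v_{1} — sig = (2;(1))
  • {2,5}:  v_{2} + v_{5} = v_{3} — sig = (2;(1))
  • {3,5}:  v_{3} + v_{5} = v_{7} — sig = (2;(1))
  • {3,6}:  v_{3} + v_{6} = v_{1} — sig = (2;(1))
  • {4,7}:  v_{4} + v_{7} = v_{5} — sig = (2;(1))
  • {5,6}:  v_{5} + v_{6} = v_{4} — sig = (2;(1))
  • {2,6}:  v_{2} + v_{6} = 2·v_{1} — sig = (2;(2))
  • {2,7}:  v_{2} + v_{7} = 2·v_{3} — sig = (2;(2))

so the primitive-relation signature multiset is
[(2;()), (2;()), (2;()), (2;(1)), (2;(1)), (2;(1)), (2;(1)), (2;(1)), (2;(1)), (2;(1)), (2;(1)), (2;(1)), (2;(2)), (2;(2))]


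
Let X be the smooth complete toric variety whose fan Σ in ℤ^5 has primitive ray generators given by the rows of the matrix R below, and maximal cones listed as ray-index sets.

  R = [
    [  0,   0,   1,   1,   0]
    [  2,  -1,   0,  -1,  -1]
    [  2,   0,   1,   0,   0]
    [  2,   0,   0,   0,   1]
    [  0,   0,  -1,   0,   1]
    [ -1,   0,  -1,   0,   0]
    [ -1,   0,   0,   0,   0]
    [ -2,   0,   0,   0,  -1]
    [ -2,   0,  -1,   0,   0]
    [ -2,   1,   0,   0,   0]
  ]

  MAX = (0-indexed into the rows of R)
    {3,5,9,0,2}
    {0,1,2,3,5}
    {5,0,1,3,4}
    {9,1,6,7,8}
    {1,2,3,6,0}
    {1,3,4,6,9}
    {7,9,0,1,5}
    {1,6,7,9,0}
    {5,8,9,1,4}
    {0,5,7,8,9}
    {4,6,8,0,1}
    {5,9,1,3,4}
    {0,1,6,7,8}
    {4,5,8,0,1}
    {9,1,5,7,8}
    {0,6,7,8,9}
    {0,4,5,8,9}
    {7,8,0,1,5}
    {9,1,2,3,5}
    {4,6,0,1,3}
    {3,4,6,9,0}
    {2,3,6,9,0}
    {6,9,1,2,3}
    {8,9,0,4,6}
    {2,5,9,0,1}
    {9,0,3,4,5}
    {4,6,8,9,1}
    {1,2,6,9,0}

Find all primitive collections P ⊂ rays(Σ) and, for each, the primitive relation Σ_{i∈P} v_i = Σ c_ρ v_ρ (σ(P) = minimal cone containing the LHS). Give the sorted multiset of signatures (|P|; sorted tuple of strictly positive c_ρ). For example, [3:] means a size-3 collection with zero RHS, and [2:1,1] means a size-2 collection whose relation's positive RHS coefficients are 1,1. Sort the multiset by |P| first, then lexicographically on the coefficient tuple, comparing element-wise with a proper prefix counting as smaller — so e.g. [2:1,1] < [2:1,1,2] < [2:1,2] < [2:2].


The 10 primitive collections of Σ (r=10, n=5):

  • {2,8}:  v_{2} + v_{8} = 0 ; sig = [2:]
  • {3,7}:  v_{3} + v_{7} = 0 ; sig = [2:]
  • {2,4}:  v_{2} + v_{4} = v_{3} ; sig = [2:1]
  • {3,8}:  v_{3} + v_{8} = v_{4} ; sig = [2:1]
  • {4,7}:  v_{4} + v_{7} = v_{8} ; sig = [2:1]
  • {5,6}:  v_{5} + v_{6} = v_{8} ; sig = [2:1]
  • {2,7}:  v_{2} + v_{7} = v_{0} + v_{1} + v_{9} ; sig = [2:1,1,1]
  • {0,1,4,9}:  v_{0} + v_{1} + v_{4} + v_{9} = 0 ; sig = [4:]
  • {0,1,3,9}:  v_{0} + v_{1} + v_{3} + v_{9} = v_{2} ; sig = [4:1]
  • {0,1,8,9}:  v_{0} + v_{1} + v_{8} + v_{9} = v_{7} ; sig = [4:1]

so the primitive-relation signature multiset is
    [2:]
    [2:]
    [2:1]
    [2:1]
    [2:1]
    [2:1]
    [2:1,1,1]
    [4:]
    [4:1]
    [4:1]
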